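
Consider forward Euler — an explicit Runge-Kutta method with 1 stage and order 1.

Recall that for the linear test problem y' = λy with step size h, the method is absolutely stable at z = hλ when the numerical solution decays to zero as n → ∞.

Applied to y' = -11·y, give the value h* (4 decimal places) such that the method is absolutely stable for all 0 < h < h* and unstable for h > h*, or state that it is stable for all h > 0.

(-2.0000,0); λ=-11 ⇒ h* = 0.1818.

On y'=λy, z=hλ:
  order 1, 1-stage ⇒ R(z)=1+z
  (e.g. R(-0.34)=0.66000, |R|=0.66000)

Boundary: |R(x)|=1, x<0.
x=-0.34: |R|=0.6600
|R(-2.08)|=1.0800 |R(-1.98)|=0.9800 |R(-1.1)|=0.1000
Bisect:
  x_lo=-2.6964 |R|=1.6964  x_hi=-0.2176 |R|=0.7824
  mid=-1.45700 |R|=0.45700 →hi
  mid=-2.07670 |R|=1.07670 →lo
  mid=-1.76685 |R|=0.76685 →hi
  mid=-1.92178 |R|=0.92178 →hi
  mid=-1.99924 |R|=0.99924 →hi
  mid=-2.03797 |R|=1.03797 →lo
  mid=-2.01860 |R|=1.01860 →lo
  ...
  [-2.00015,-2.00000] ⇒ x*=-2.0000
Stable set (-2.0000, 0).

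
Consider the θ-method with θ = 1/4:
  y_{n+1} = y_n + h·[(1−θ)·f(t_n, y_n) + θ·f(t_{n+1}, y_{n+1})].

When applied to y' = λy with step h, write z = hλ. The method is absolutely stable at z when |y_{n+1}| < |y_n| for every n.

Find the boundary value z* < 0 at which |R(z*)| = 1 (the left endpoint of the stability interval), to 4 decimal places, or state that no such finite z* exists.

With y'=λy (z=hλ):
  y_{n+1} = y_n + z·[3/4·y_n + 1/4·y_{n+1}] ⇒ (1 − 1/4z)y_{n+1} = (1 + 3/4z)y_n
  so R(z) = (1 + 3/4z)/(1 − 1/4z).

Find x<0 with |R(x)|<1.
x=-0.57: |R|=0.5011
R=−1: 1+3/4x = −1+1/4x ⇒ -1/2x=2 ⇒ x=2/(-1/2)=-4.0000
Confirm numerically:
  x=-3.564: |R|=0.88472 <1
  x=-3.317: |R|=0.81331 <1
  x=-3.147: |R|=0.76130 <1
  x=-2.609: |R|=0.57906 <1
  x=-4.263: |R|=1.06366 >1
  x=-4.108: |R|=1.02664 >1
So |R|<1 on (-4.0000, 0).

left endpoint -4.0000.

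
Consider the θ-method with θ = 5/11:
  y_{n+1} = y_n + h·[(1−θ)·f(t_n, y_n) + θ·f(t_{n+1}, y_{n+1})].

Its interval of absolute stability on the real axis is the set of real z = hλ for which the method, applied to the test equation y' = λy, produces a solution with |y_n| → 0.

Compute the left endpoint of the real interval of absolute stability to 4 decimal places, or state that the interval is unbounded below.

With y'=λy (z=hλ):
  y_{n+1} = y_n + z·[6/11·y_n + 5/11·y_{n+1}] ⇒ (1 − 5/11z)y_{n+1} = (1 + 6/11z)y_n
  ⇒ R(z) = (1 + 6/11z)/(1 − 5/11z).

Find x<0 with |R(x)|<1.
x=-1.51: |R|=0.1046
R=−1: 1+6/11x = −1+5/11x ⇒ -1/11x=2 ⇒ x=2/(-1/11)=-22.0000
Confirm numerically:
  x=-14.623: |R|=0.91230 <1
  x=-13.095: |R|=0.88356 <1
  x=-10.593: |R|=0.82167 <1
  x=-10.468: |R|=0.81793 <1
  x=-22.492: |R|=1.00399 >1
  x=-22.356: |R|=1.00290 >1
  x=-22.345: |R|=1.00281 >1
Interval (-22.0000, 0).

left endpoint -22.0000.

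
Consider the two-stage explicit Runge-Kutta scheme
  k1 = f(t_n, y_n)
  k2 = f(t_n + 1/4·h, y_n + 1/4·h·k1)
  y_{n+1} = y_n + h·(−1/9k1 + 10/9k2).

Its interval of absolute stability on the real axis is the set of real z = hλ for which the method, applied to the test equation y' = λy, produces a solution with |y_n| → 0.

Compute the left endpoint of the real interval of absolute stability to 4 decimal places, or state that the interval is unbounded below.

Set f=λy, z=hλ:
  k1=λy_n ⇒ h·k1=z·y_n;  k2=λ(1+1/4z)y_n ⇒ h·k2=z(1+1/4z)y_n
  y_{n+1}/y_n = 1 − 1/9z + 10/9z(1+1/4z) = 1 + z + 5/18z²
  R(z) = 1 + z + 5/18z².

Find x<0 with |R(x)|<1.
x=-1.2: |R|=0.2000
R=1: x+5/18x²=0 ⇒ x=−18/5=-3.6000; min R=1−1/(4·5/18)=0.1000>−1
Confirm numerically:
  x=-3.301: |R|=0.72583 <1
  x=-3.214: |R|=0.65539 <1
  x=-3.036: |R|=0.52436 <1
  x=-2.795: |R|=0.37501 <1
  x=-3.970: |R|=1.40803 >1
  x=-3.899: |R|=1.32383 >1
  x=-3.833: |R|=1.24808 >1
So |R|<1 on (-3.6000, 0).

z* = -3.6000.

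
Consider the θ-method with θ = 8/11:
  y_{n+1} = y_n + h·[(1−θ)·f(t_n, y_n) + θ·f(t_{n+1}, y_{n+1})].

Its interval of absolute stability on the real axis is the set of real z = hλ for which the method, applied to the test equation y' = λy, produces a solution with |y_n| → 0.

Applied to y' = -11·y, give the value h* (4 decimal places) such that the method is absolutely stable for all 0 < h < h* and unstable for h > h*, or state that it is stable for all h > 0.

With y'=λy (z=hλ):
  y_{n+1} = y_n + z·[3/11·y_n + 8/11·y_{n+1}] ⇒ (1 − 8/11z)y_{n+1} = (1 + 3/11z)y_n
  Hence R(z) = (1 + 3/11z)/(1 − 8/11z).

Solve |R(x)|<1 on ℝ⁻.
x=-1.36: |R|=0.3163
x=-2: |R|=0.1852
x=-10: |R|=0.2088
x=-100: |R|=0.3564
θ=8/11≥1/2 ⇒ |1+3/11x|<|1−8/11x| ∀x<0 ⇒ interval (−∞,0).

unbounded; (−∞, 0). Any h>0 works for λ=-11.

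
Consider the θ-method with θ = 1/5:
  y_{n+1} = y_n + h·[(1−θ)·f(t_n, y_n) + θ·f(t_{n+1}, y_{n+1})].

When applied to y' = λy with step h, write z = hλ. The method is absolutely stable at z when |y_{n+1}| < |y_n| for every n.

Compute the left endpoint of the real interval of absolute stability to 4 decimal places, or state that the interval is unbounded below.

On y'=λy, z=hλ:
  y_{n+1} = y_n + z·[4/5·y_n + 1/5·y_{n+1}] ⇒ (1 − 1/5z)y_{n+1} = (1 + 4/5z)y_n
  so R(z) = (1 + 4/5z)/(1 − 1/5z).

Need |R(x)|<1, x<0.
x=-0.41: |R|=0.6211
R=−1: 1+4/5x = −1+1/5x ⇒ -3/5x=2 ⇒ x=2/(-3/5)=-3.3333
Confirm numerically:
  x=-2.953: |R|=0.85653 <1
  x=-2.917: |R|=0.84224 <1
  x=-1.723: |R|=0.28142 <1
  x=-3.678: |R|=1.11915 >1
  x=-3.654: |R|=1.11116 >1
  x=-3.385: |R|=1.01849 >1
Interval (-3.3333, 0).

z* = -3.3333.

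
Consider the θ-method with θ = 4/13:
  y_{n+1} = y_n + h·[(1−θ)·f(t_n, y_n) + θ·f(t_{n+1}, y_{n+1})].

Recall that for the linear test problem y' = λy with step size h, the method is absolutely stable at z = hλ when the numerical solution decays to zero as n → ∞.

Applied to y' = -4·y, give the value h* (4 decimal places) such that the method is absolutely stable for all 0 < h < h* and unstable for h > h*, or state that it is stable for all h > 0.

On y'=λy, z=hλ:
  y_{n+1} = y_n + z·[9/13·y_n + 4/13·y_{n+1}] ⇒ (1 − 4/13z)y_{n+1} = (1 + 9/13z)y_n
  R(z) = (1 + 9/13z)/(1 − 4/13z).

Solve |R(x)|<1 on ℝ⁻.
x=-1.15: |R|=0.1506
R=−1: 1+9/13x = −1+4/13x ⇒ -5/13x=2 ⇒ x=2/(-5/13)=-5.2000
Confirm numerically:
  x=-4.873: |R|=0.94968 <1
  x=-4.714: |R|=0.92372 <1
  x=-2.634: |R|=0.45488 <1
  x=-5.581: |R|=1.05393 >1
  x=-5.300: |R|=1.01462 >1
Stable set (-5.2000, 0).

(-5.2000,0); λ=-4 ⇒ h* = (26/5)/4 = 1.3000.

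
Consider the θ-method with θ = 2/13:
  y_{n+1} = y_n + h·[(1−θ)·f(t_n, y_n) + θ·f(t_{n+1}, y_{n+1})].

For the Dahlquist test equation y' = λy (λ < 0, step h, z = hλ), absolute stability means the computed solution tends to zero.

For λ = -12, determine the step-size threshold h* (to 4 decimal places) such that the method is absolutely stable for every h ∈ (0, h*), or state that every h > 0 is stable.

(-2.8889,0); λ=-12 ⇒ h* = (26/9)/12 = 0.2407.

Set f=λy, z=hλ:
  y_{n+1} = y_n + z·[11/13·y_n + 2/13·y_{n+1}] ⇒ (1 − 2/13z)y_{n+1} = (1 + 11/13z)y_n
  so R(z) = (1 + 11/13z)/(1 − 2/13z).

Need |R(x)|<1, x<0.
x=-1.48: |R|=0.2055
R=−1: 1+11/13x = −1+2/13x ⇒ -9/13x=2 ⇒ x=2/(-9/13)=-2.8889
Confirm numerically:
  x=-2.273: |R|=0.68409 <1
  x=-1.901: |R|=0.47084 <1
  x=-1.876: |R|=0.45583 <1
  x=-1.230: |R|=0.03428 <1
  x=-3.254: |R|=1.16844 >1
  x=-2.928: |R|=1.01867 >1
Interval (-2.8889, 0).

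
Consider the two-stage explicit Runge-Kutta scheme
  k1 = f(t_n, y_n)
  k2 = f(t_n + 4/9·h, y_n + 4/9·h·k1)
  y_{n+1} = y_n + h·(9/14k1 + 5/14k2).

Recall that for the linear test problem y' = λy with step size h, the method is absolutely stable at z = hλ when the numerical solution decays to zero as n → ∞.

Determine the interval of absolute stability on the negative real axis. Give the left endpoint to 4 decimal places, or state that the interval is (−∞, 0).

(-6.3000, 0).

Test eqn y'=λy, z=hλ:
  k1=λy_n ⇒ h·k1=z·y_n;  k2=λ(1+4/9z)y_n ⇒ h·k2=z(1+4/9z)y_n
  y_{n+1}/y_n = 1 + 9/14z + 5/14z(1+4/9z) = 1 + z + 10/63z²
  so R(z) = 1 + z + 10/63z².

Need |R(x)|<1, x<0.
x=-1.01: |R|=0.1519
R=1: x+10/63x²=0 ⇒ x=−63/10=-6.3000; min R=1−1/(4·10/63)=-0.5750>−1
Confirm numerically:
  x=-5.102: |R|=0.02981 <1
  x=-4.661: |R|=0.21260 <1
  x=-3.285: |R|=0.57211 <1
  x=-2.571: |R|=0.52179 <1
  x=-6.827: |R|=1.57108 >1
  x=-6.616: |R|=1.33185 >1
So |R|<1 on (-6.3000, 0).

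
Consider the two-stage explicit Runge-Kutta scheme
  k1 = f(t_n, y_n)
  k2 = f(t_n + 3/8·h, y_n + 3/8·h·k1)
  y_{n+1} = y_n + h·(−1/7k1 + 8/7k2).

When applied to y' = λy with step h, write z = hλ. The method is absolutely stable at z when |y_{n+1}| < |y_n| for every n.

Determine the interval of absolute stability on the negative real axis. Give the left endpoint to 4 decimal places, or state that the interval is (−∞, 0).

z∈(-2.3333,0).

Set f=λy, z=hλ:
  k1=λy_n ⇒ h·k1=z·y_n;  k2=λ(1+3/8z)y_n ⇒ h·k2=z(1+3/8z)y_n
  y_{n+1}/y_n = 1 − 1/7z + 8/7z(1+3/8z) = 1 + z + 3/7z²
  R(z) = 1 + z + 3/7z².

Solve |R(x)|<1 on ℝ⁻.
x=-1.08: |R|=0.4199
R=1: x+3/7x²=0 ⇒ x=−7/3=-2.3333; min R=1−1/(4·3/7)=0.4167>−1
Confirm numerically:
  x=-1.661: |R|=0.52139 <1
  x=-1.603: |R|=0.49826 <1
  x=-1.563: |R|=0.48399 <1
  x=-1.066: |R|=0.42101 <1
  x=-2.736: |R|=1.47216 >1
  x=-2.459: |R|=1.13243 >1
  x=-2.458: |R|=1.13133 >1
Stable set (-2.3333, 0).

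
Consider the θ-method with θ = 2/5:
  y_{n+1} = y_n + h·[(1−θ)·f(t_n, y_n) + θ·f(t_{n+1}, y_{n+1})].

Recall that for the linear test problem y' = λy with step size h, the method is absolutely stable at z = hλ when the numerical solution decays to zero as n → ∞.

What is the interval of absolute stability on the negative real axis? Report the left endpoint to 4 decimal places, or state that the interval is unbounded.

Test eqn y'=λy, z=hλ:
  y_{n+1} = y_n + z·[3/5·y_n + 2/5·y_{n+1}] ⇒ (1 − 2/5z)y_{n+1} = (1 + 3/5z)y_n
  ⇒ R(z) = (1 + 3/5z)/(1 − 2/5z).

Find x<0 with |R(x)|<1.
x=-1.8: |R|=0.0465
R=−1: 1+3/5x = −1+2/5x ⇒ -1/5x=2 ⇒ x=2/(-1/5)=-10.0000
Confirm numerically:
  x=-8.832: |R|=0.94846 <1
  x=-7.775: |R|=0.89173 <1
  x=-5.467: |R|=0.71551 <1
  x=-4.200: |R|=0.56716 <1
  x=-10.201: |R|=1.00791 >1
  x=-10.125: |R|=1.00495 >1
  x=-10.031: |R|=1.00124 >1
So |R|<1 on (-10.0000, 0).

z∈(-10.0000,0).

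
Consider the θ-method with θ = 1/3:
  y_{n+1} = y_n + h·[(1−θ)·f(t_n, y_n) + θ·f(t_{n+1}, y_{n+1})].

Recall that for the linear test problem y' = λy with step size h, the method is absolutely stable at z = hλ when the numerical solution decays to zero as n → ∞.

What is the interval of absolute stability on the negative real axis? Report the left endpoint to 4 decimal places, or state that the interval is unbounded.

With y'=λy (z=hλ):
  y_{n+1} = y_n + z·[2/3·y_n + 1/3·y_{n+1}] ⇒ (1 − 1/3z)y_{n+1} = (1 + 2/3z)y_n
  so R(z) = (1 + 2/3z)/(1 − 1/3z).

Need |R(x)|<1, x<0.
x=-0.92: |R|=0.2959
R=−1: 1+2/3x = −1+1/3x ⇒ -1/3x=2 ⇒ x=2/(-1/3)=-6.0000
Confirm numerically:
  x=-5.824: |R|=0.98005 <1
  x=-3.541: |R|=0.62406 <1
  x=-3.279: |R|=0.56665 <1
  x=-6.462: |R|=1.04883 >1
  x=-6.166: |R|=1.01811 >1
So |R|<1 on (-6.0000, 0).

(-6.0000, 0).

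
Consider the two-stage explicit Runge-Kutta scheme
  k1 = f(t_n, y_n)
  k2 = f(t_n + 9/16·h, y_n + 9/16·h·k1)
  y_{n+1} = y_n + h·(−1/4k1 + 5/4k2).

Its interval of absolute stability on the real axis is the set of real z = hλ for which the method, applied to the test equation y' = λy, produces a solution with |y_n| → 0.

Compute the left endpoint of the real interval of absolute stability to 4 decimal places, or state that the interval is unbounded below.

z* = -1.4222.

Test eqn y'=λy, z=hλ:
  k1=λy_n ⇒ h·k1=z·y_n;  k2=λ(1+9/16z)y_n ⇒ h·k2=z(1+9/16z)y_n
  y_{n+1}/y_n = 1 − 1/4z + 5/4z(1+9/16z) = 1 + z + 45/64z²
  Hence R(z) = 1 + z + 45/64z².

Solve |R(x)|<1 on ℝ⁻.
x=-0.57: |R|=0.6584
R=1: x+45/64x²=0 ⇒ x=−64/45=-1.4222; min R=1−1/(4·45/64)=0.6444>−1
Confirm numerically:
  x=-1.357: |R|=0.93777 <1
  x=-1.291: |R|=0.88089 <1
  x=-1.289: |R|=0.87926 <1
  x=-1.273: |R|=0.86643 <1
  x=-1.810: |R|=1.49351 >1
  x=-1.769: |R|=1.43133 >1
So |R|<1 on (-1.4222, 0).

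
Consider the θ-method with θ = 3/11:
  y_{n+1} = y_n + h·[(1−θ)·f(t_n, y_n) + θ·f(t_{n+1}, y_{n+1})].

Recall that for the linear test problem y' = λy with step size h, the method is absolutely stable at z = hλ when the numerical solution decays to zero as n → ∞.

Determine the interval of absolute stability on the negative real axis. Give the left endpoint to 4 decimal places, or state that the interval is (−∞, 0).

With y'=λy (z=hλ):
  y_{n+1} = y_n + z·[8/11·y_n + 3/11·y_{n+1}] ⇒ (1 − 3/11z)y_{n+1} = (1 + 8/11z)y_n
  ⇒ R(z) = (1 + 8/11z)/(1 − 3/11z).

Boundary: |R(x)|=1, x<0.
x=-0.99: |R|=0.2205
R=−1: 1+8/11x = −1+3/11x ⇒ -5/11x=2 ⇒ x=2/(-5/11)=-4.4000
Confirm numerically:
  x=-2.425: |R|=0.45964 <1
  x=-2.357: |R|=0.43473 <1
  x=-1.889: |R|=0.24672 <1
  x=-4.708: |R|=1.06130 >1
  x=-4.605: |R|=1.04131 >1
Stable set (-4.4000, 0).

z∈(-4.4000,0).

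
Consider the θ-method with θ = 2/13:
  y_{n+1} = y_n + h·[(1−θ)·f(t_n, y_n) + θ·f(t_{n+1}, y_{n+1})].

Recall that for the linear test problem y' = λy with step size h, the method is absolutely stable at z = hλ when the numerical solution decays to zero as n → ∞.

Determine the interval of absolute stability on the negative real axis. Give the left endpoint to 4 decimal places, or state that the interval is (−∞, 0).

With y'=λy (z=hλ):
  y_{n+1} = y_n + z·[11/13·y_n + 2/13·y_{n+1}] ⇒ (1 − 2/13z)y_{n+1} = (1 + 11/13z)y_n
  so R(z) = (1 + 11/13z)/(1 − 2/13z).

Boundary: |R(x)|=1, x<0.
x=-0.45: |R|=0.5791
R=−1: 1+11/13x = −1+2/13x ⇒ -9/13x=2 ⇒ x=2/(-9/13)=-2.8889
Confirm numerically:
  x=-2.735: |R|=0.92501 <1
  x=-2.530: |R|=0.82115 <1
  x=-1.870: |R|=0.45221 <1
  x=-3.271: |R|=1.17598 >1
  x=-3.248: |R|=1.16578 >1
  x=-3.194: |R|=1.14163 >1
So |R|<1 on (-2.8889, 0).

z∈(-2.8889,0).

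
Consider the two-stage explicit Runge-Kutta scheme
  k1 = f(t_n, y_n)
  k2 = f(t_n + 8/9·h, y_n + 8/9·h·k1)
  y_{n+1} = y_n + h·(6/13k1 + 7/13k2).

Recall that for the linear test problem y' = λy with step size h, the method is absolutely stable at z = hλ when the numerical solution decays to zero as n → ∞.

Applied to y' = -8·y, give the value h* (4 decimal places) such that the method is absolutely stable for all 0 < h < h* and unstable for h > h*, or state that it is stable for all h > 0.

Set f=λy, z=hλ:
  k1=λy_n ⇒ h·k1=z·y_n;  k2=λ(1+8/9z)y_n ⇒ h·k2=z(1+8/9z)y_n
  y_{n+1}/y_n = 1 + 6/13z + 7/13z(1+8/9z) = 1 + z + 56/117z²
  R(z) = 1 + z + 56/117z².

Solve |R(x)|<1 on ℝ⁻.
x=-0.33: |R|=0.7221
R=1: x+56/117x²=0 ⇒ x=−117/56=-2.0893; min R=1−1/(4·56/117)=0.4777>−1
Confirm numerically:
  x=-1.842: |R|=0.78198 <1
  x=-1.586: |R|=0.61795 <1
  x=-1.437: |R|=0.55136 <1
  x=-0.968: |R|=0.48049 <1
  x=-2.477: |R|=1.45966 >1
  x=-2.428: |R|=1.39363 >1
  x=-2.399: |R|=1.35563 >1
Interval (-2.0893, 0).

(-2.0893,0); λ=-8 ⇒ h* = (117/56)/8 = 0.2612.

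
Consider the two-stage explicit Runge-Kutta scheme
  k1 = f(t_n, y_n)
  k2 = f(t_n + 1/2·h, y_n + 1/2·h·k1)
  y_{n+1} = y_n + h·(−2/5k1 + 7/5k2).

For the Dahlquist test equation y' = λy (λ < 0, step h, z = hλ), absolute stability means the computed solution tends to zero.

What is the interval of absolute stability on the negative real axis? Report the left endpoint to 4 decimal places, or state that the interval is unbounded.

(-1.4286, 0).

On y'=λy, z=hλ:
  k1=λy_n ⇒ h·k1=z·y_n;  k2=λ(1+1/2z)y_n ⇒ h·k2=z(1+1/2z)y_n
  y_{n+1}/y_n = 1 − 2/5z + 7/5z(1+1/2z) = 1 + z + 7/10z²
  Hence R(z) = 1 + z + 7/10z².

Boundary: |R(x)|=1, x<0.
x=-1.05: |R|=0.7217
R=1: x+7/10x²=0 ⇒ x=−10/7=-1.4286; min R=1−1/(4·7/10)=0.6429>−1
Confirm numerically:
  x=-1.304: |R|=0.88629 <1
  x=-1.056: |R|=0.72460 <1
  x=-1.025: |R|=0.71044 <1
  x=-0.810: |R|=0.64927 <1
  x=-1.967: |R|=1.74136 >1
  x=-1.875: |R|=1.58594 >1
  x=-1.551: |R|=1.13292 >1
Stable set (-1.4286, 0).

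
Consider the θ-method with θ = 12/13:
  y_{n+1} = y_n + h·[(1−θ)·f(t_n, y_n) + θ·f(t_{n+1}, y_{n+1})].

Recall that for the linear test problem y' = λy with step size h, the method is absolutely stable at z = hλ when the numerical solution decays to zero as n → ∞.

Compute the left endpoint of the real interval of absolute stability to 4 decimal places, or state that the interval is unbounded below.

Set f=λy, z=hλ:
  y_{n+1} = y_n + z·[1/13·y_n + 12/13·y_{n+1}] ⇒ (1 − 12/13z)y_{n+1} = (1 + 1/13z)y_n
  ⇒ R(z) = (1 + 1/13z)/(1 − 12/13z).

Boundary: |R(x)|=1, x<0.
x=-0.68: |R|=0.5822
x=-2: |R|=0.2973
x=-10: |R|=0.0226
x=-100: |R|=0.0717
θ=12/13≥1/2 ⇒ |1+1/13x|<|1−12/13x| ∀x<0 ⇒ stable on all of ℝ⁻.

(−∞, 0) — no finite endpoint.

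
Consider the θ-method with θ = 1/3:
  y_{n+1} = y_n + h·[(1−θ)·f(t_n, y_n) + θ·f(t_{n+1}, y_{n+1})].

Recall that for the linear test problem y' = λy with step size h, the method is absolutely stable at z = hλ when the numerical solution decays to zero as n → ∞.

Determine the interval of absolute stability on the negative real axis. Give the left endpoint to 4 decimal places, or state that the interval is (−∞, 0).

(-6.0000, 0).

Test eqn y'=λy, z=hλ:
  y_{n+1} = y_n + z·[2/3·y_n + 1/3·y_{n+1}] ⇒ (1 − 1/3z)y_{n+1} = (1 + 2/3z)y_n
  ⇒ R(z) = (1 + 2/3z)/(1 − 1/3z).

Solve |R(x)|<1 on ℝ⁻.
x=-1.28: |R|=0.1028
R=−1: 1+2/3x = −1+1/3x ⇒ -1/3x=2 ⇒ x=2/(-1/3)=-6.0000
Confirm numerically:
  x=-4.586: |R|=0.81360 <1
  x=-4.237: |R|=0.75639 <1
  x=-3.057: |R|=0.51412 <1
  x=-2.670: |R|=0.41270 <1
  x=-6.350: |R|=1.03743 >1
  x=-6.274: |R|=1.02954 >1
  x=-6.110: |R|=1.01207 >1
Stable set (-6.0000, 0).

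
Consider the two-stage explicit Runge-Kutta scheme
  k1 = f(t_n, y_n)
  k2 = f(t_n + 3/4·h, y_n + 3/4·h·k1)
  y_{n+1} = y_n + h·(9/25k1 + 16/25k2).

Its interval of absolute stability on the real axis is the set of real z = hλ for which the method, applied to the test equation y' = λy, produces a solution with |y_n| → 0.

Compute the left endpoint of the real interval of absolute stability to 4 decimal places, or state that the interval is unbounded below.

z* = -2.0833.

With y'=λy (z=hλ):
  k1=λy_n ⇒ h·k1=z·y_n;  k2=λ(1+3/4z)y_n ⇒ h·k2=z(1+3/4z)y_n
  y_{n+1}/y_n = 1 + 9/25z + 16/25z(1+3/4z) = 1 + z + 12/25z²
  so R(z) = 1 + z + 12/25z².

Find x<0 with |R(x)|<1.
x=-1.64: |R|=0.6510
R=1: x+12/25x²=0 ⇒ x=−25/12=-2.0833; min R=1−1/(4·12/25)=0.4792>−1
Confirm numerically:
  x=-1.789: |R|=0.74725 <1
  x=-1.786: |R|=0.74510 <1
  x=-1.604: |R|=0.63095 <1
  x=-1.382: |R|=0.53476 <1
  x=-2.595: |R|=1.63733 >1
  x=-2.482: |R|=1.47496 >1
  x=-2.250: |R|=1.18000 >1
Interval (-2.0833, 0).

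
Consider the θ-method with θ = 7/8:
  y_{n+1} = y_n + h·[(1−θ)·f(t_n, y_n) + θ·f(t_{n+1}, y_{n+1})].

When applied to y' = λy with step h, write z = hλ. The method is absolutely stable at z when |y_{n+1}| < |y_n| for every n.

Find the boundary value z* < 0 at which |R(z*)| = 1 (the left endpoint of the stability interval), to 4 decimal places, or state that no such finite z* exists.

Set f=λy, z=hλ:
  y_{n+1} = y_n + z·[1/8·y_n + 7/8·y_{n+1}] ⇒ (1 − 7/8z)y_{n+1} = (1 + 1/8z)y_n
  Hence R(z) = (1 + 1/8z)/(1 − 7/8z).

Boundary: |R(x)|=1, x<0.
x=-0.9: |R|=0.4965
x=-2: |R|=0.2727
x=-10: |R|=0.0256
x=-100: |R|=0.1299
θ=7/8≥1/2 ⇒ |1+1/8x|<|1−7/8x| ∀x<0 ⇒ stable on all of ℝ⁻.

(−∞, 0) — no finite endpoint.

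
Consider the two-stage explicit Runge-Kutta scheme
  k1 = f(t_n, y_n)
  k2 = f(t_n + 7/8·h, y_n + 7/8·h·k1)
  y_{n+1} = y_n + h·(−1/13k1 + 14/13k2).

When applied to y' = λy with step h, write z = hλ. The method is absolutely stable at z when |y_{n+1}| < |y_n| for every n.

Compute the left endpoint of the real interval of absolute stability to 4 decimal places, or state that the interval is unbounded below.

z* = -1.0612.

Set f=λy, z=hλ:
  k1=λy_n ⇒ h·k1=z·y_n;  k2=λ(1+7/8z)y_n ⇒ h·k2=z(1+7/8z)y_n
  y_{n+1}/y_n = 1 − 1/13z + 14/13z(1+7/8z) = 1 + z + 49/52z²
  ⇒ R(z) = 1 + z + 49/52z².

Boundary: |R(x)|=1, x<0.
x=-1.68: |R|=1.9796
R=1: x+49/52x²=0 ⇒ x=−52/49=-1.0612; min R=1−1/(4·49/52)=0.7347>−1
Confirm numerically:
  x=-0.740: |R|=0.77601 <1
  x=-0.687: |R|=0.75774 <1
  x=-0.640: |R|=0.74597 <1
  x=-1.594: |R|=1.80025 >1
  x=-1.318: |R|=1.31891 >1
  x=-1.095: |R|=1.03485 >1
Stable set (-1.0612, 0).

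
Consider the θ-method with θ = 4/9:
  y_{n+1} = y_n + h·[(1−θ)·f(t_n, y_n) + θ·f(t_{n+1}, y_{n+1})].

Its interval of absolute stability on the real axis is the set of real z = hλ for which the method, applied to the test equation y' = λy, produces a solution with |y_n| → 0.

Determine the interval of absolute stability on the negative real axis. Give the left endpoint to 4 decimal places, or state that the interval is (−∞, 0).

z∈(-18.0000,0).

Set f=λy, z=hλ:
  y_{n+1} = y_n + z·[5/9·y_n + 4/9·y_{n+1}] ⇒ (1 − 4/9z)y_{n+1} = (1 + 5/9z)y_n
  R(z) = (1 + 5/9z)/(1 − 4/9z).

Solve |R(x)|<1 on ℝ⁻.
x=-0.73: |R|=0.4488
R=−1: 1+5/9x = −1+4/9x ⇒ -1/9x=2 ⇒ x=2/(-1/9)=-18.0000
Confirm numerically:
  x=-14.187: |R|=0.94201 <1
  x=-12.277: |R|=0.90151 <1
  x=-7.919: |R|=0.75216 <1
  x=-18.536: |R|=1.00645 >1
  x=-18.323: |R|=1.00393 >1
  x=-18.240: |R|=1.00293 >1
Interval (-18.0000, 0).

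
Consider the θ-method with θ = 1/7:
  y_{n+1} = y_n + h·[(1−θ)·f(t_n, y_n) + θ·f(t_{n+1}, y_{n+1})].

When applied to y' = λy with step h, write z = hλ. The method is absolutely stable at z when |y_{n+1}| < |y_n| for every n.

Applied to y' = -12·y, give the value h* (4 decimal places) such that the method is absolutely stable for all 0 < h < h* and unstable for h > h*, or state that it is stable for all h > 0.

(-2.8000,0); λ=-12 ⇒ h* = (14/5)/12 = 0.2333.

Set f=λy, z=hλ:
  y_{n+1} = y_n + z·[6/7·y_n + 1/7·y_{n+1}] ⇒ (1 − 1/7z)y_{n+1} = (1 + 6/7z)y_n
  ⇒ R(z) = (1 + 6/7z)/(1 − 1/7z).

Need |R(x)|<1, x<0.
x=-0.93: |R|=0.1791
R=−1: 1+6/7x = −1+1/7x ⇒ -5/7x=2 ⇒ x=2/(-5/7)=-2.8000
Confirm numerically:
  x=-2.487: |R|=0.83504 <1
  x=-1.801: |R|=0.43245 <1
  x=-1.309: |R|=0.10278 <1
  x=-1.146: |R|=0.01522 <1
  x=-3.166: |R|=1.18001 >1
  x=-3.154: |R|=1.17432 >1
Stable set (-2.8000, 0).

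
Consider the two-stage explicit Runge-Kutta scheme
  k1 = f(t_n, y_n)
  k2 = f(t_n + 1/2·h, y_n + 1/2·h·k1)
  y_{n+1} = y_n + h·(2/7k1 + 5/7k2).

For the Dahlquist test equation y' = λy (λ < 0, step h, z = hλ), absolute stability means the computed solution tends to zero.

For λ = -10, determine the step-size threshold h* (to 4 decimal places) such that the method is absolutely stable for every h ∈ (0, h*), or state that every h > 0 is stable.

Test eqn y'=λy, z=hλ:
  k1=λy_n ⇒ h·k1=z·y_n;  k2=λ(1+1/2z)y_n ⇒ h·k2=z(1+1/2z)y_n
  y_{n+1}/y_n = 1 + 2/7z + 5/7z(1+1/2z) = 1 + z + 5/14z²
  R(z) = 1 + z + 5/14z².

Need |R(x)|<1, x<0.
x=-0.7: |R|=0.4750
R=1: x+5/14x²=0 ⇒ x=−14/5=-2.8000; min R=1−1/(4·5/14)=0.3000>−1
Confirm numerically:
  x=-1.694: |R|=0.33087 <1
  x=-1.455: |R|=0.30108 <1
  x=-1.407: |R|=0.30002 <1
  x=-3.227: |R|=1.49212 >1
  x=-2.898: |R|=1.10143 >1
Interval (-2.8000, 0).

(-2.8000,0); λ=-10 ⇒ h* = (14/5)/10 = 0.2800.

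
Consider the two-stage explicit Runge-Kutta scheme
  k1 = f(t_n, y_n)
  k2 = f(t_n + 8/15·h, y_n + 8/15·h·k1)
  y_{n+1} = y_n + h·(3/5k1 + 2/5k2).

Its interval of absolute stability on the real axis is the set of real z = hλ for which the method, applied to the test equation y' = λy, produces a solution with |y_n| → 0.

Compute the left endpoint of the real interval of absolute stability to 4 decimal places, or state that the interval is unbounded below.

left endpoint -4.6875.

Set f=λy, z=hλ:
  k1=λy_n ⇒ h·k1=z·y_n;  k2=λ(1+8/15z)y_n ⇒ h·k2=z(1+8/15z)y_n
  y_{n+1}/y_n = 1 + 3/5z + 2/5z(1+8/15z) = 1 + z + 16/75z²
  Hence R(z) = 1 + z + 16/75z².

Solve |R(x)|<1 on ℝ⁻.
x=-0.54: |R|=0.5222
R=1: x+16/75x²=0 ⇒ x=−75/16=-4.6875; min R=1−1/(4·16/75)=-0.1719>−1
Confirm numerically:
  x=-3.187: |R|=0.02018 <1
  x=-2.825: |R|=0.12247 <1
  x=-2.298: |R|=0.17143 <1
  x=-2.015: |R|=0.14882 <1
  x=-5.103: |R|=1.45233 >1
  x=-4.987: |R|=1.31864 >1
Stable set (-4.6875, 0).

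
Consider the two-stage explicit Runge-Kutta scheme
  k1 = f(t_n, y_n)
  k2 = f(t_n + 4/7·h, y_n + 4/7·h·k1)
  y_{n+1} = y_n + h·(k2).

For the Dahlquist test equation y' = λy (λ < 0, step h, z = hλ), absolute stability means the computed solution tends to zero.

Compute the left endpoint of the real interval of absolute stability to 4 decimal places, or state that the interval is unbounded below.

With y'=λy (z=hλ):
  k1=λy_n ⇒ h·k1=z·y_n;  k2=λ(1+4/7z)y_n ⇒ h·k2=z(1+4/7z)y_n
  y_{n+1}/y_n = 1 + z(1+4/7z) = 1 + z + 4/7z²
  so R(z) = 1 + z + 4/7z².

Need |R(x)|<1, x<0.
x=-1.18: |R|=0.6157
R=1: x+4/7x²=0 ⇒ x=−7/4=-1.7500; min R=1−1/(4·4/7)=0.5625>−1
Confirm numerically:
  x=-1.498: |R|=0.78429 <1
  x=-1.310: |R|=0.67063 <1
  x=-1.163: |R|=0.60990 <1
  x=-1.057: |R|=0.58143 <1
  x=-2.048: |R|=1.34875 >1
  x=-1.950: |R|=1.22286 >1
Stable set (-1.7500, 0).

left endpoint -1.7500.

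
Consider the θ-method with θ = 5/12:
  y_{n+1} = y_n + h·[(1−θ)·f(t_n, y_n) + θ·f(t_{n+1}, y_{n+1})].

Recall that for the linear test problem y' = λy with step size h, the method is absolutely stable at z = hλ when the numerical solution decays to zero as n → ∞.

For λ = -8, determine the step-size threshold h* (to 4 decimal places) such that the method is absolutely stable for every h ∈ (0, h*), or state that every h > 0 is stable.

Set f=λy, z=hλ:
  y_{n+1} = y_n + z·[7/12·y_n + 5/12·y_{n+1}] ⇒ (1 − 5/12z)y_{n+1} = (1 + 7/12z)y_n
  so R(z) = (1 + 7/12z)/(1 − 5/12z).

Boundary: |R(x)|=1, x<0.
x=-1.51: |R|=0.0731
R=−1: 1+7/12x = −1+5/12x ⇒ -1/6x=2 ⇒ x=2/(-1/6)=-12.0000
Confirm numerically:
  x=-11.055: |R|=0.97191 <1
  x=-9.976: |R|=0.93458 <1
  x=-9.233: |R|=0.90486 <1
  x=-7.519: |R|=0.81930 <1
  x=-12.586: |R|=1.01564 >1
  x=-12.549: |R|=1.01469 >1
  x=-12.278: |R|=1.00758 >1
So |R|<1 on (-12.0000, 0).

(-12.0000,0); λ=-8 ⇒ h* = (12)/8 = 1.5000.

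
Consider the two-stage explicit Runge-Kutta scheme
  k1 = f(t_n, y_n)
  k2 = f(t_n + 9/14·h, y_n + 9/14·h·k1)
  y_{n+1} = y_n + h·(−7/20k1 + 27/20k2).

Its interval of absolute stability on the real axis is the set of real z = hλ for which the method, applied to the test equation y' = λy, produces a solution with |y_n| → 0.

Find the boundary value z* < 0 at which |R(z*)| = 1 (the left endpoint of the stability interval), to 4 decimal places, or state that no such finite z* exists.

On y'=λy, z=hλ:
  k1=λy_n ⇒ h·k1=z·y_n;  k2=λ(1+9/14z)y_n ⇒ h·k2=z(1+9/14z)y_n
  y_{n+1}/y_n = 1 − 7/20z + 27/20z(1+9/14z) = 1 + z + 243/280z²
  so R(z) = 1 + z + 243/280z².

Need |R(x)|<1, x<0.
x=-1.29: |R|=1.1542
R=1: x+243/280x²=0 ⇒ x=−280/243=-1.1523; min R=1−1/(4·243/280)=0.7119>−1
Confirm numerically:
  x=-1.109: |R|=0.95836 <1
  x=-0.556: |R|=0.71229 <1
  x=-0.497: |R|=0.71737 <1
  x=-0.468: |R|=0.72208 <1
  x=-1.361: |R|=1.24655 >1
  x=-1.283: |R|=1.14557 >1
So |R|<1 on (-1.1523, 0).

left endpoint -1.1523.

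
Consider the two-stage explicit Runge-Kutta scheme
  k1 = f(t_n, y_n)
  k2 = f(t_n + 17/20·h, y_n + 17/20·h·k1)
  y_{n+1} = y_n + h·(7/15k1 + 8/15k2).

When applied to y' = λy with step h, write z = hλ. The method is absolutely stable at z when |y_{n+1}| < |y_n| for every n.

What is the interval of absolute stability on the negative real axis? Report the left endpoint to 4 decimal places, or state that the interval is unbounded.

With y'=λy (z=hλ):
  k1=λy_n ⇒ h·k1=z·y_n;  k2=λ(1+17/20z)y_n ⇒ h·k2=z(1+17/20z)y_n
  y_{n+1}/y_n = 1 + 7/15z + 8/15z(1+17/20z) = 1 + z + 34/75z²
  R(z) = 1 + z + 34/75z².

Need |R(x)|<1, x<0.
x=-0.32: |R|=0.7264
R=1: x+34/75x²=0 ⇒ x=−75/34=-2.2059; min R=1−1/(4·34/75)=0.4485>−1
Confirm numerically:
  x=-1.751: |R|=0.63892 <1
  x=-1.596: |R|=0.55874 <1
  x=-1.128: |R|=0.44881 <1
  x=-2.684: |R|=1.58175 >1
  x=-2.637: |R|=1.51538 >1
  x=-2.349: |R|=1.15240 >1
So |R|<1 on (-2.2059, 0).

z∈(-2.2059,0).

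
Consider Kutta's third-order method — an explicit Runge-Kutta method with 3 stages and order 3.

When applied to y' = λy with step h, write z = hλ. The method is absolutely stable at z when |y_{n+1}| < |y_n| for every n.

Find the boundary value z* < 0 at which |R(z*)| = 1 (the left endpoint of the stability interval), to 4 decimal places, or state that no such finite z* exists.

On y'=λy, z=hλ:
  order 3, 3-stage ⇒ R(z)=1+z+z^2/2+z^3/6
  (e.g. R(-0.32)=0.72574, |R|=0.72574)

Find x<0 with |R(x)|<1.
x=-0.32: |R|=0.7257
|R(-2.49)|=0.9630 |R(-2.02)|=0.3535 |R(-0.55)|=0.5735
Bisect:
  x_lo=-3.2687 |R|=2.7473  x_hi=-0.3059 |R|=0.7361
  mid=-1.78731 |R|=0.14166 →hi
  mid=-2.52803 |R|=1.02530 →lo
  mid=-2.15767 |R|=0.50409 →hi
  mid=-2.34285 |R|=0.74167 →hi
  mid=-2.43544 |R|=0.87733 →hi
  mid=-2.48173 |R|=0.94973 →hi
  mid=-2.50488 |R|=0.98711 →hi
  ...
  [-2.51284,-2.51265] ⇒ x*=-2.5127
Interval (-2.5127, 0).

z* = -2.5127.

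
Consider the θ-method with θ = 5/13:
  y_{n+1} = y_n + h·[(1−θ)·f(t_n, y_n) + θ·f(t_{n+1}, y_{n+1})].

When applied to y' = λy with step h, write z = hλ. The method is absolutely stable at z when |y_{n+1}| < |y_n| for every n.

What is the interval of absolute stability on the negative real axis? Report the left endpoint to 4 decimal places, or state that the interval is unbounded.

Test eqn y'=λy, z=hλ:
  y_{n+1} = y_n + z·[8/13·y_n + 5/13·y_{n+1}] ⇒ (1 − 5/13z)y_{n+1} = (1 + 8/13z)y_n
  ⇒ R(z) = (1 + 8/13z)/(1 − 5/13z).

Find x<0 with |R(x)|<1.
x=-1.7: |R|=0.0279
R=−1: 1+8/13x = −1+5/13x ⇒ -3/13x=2 ⇒ x=2/(-3/13)=-8.6667
Confirm numerically:
  x=-8.168: |R|=0.97221 <1
  x=-7.356: |R|=0.92101 <1
  x=-4.555: |R|=0.65521 <1
  x=-9.230: |R|=1.02857 >1
  x=-8.723: |R|=1.00299 >1
So |R|<1 on (-8.6667, 0).

(-8.6667, 0).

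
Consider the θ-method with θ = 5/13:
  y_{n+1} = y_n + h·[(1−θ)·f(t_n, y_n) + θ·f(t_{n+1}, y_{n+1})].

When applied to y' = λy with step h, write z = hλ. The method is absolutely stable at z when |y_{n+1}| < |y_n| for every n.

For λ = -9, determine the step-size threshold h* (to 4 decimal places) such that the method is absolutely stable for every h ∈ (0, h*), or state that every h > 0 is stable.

(-8.6667,0); λ=-9 ⇒ h* = (26/3)/9 = 0.9630.

With y'=λy (z=hλ):
  y_{n+1} = y_n + z·[8/13·y_n + 5/13·y_{n+1}] ⇒ (1 − 5/13z)y_{n+1} = (1 + 8/13z)y_n
  so R(z) = (1 + 8/13z)/(1 − 5/13z).

Need |R(x)|<1, x<0.
x=-1.64: |R|=0.0057
R=−1: 1+8/13x = −1+5/13x ⇒ -3/13x=2 ⇒ x=2/(-3/13)=-8.6667
Confirm numerically:
  x=-7.798: |R|=0.94987 <1
  x=-7.295: |R|=0.91683 <1
  x=-6.199: |R|=0.83173 <1
  x=-5.006: |R|=0.71123 <1
  x=-9.237: |R|=1.02891 >1
  x=-8.869: |R|=1.01059 >1
  x=-8.737: |R|=1.00372 >1
So |R|<1 on (-8.6667, 0).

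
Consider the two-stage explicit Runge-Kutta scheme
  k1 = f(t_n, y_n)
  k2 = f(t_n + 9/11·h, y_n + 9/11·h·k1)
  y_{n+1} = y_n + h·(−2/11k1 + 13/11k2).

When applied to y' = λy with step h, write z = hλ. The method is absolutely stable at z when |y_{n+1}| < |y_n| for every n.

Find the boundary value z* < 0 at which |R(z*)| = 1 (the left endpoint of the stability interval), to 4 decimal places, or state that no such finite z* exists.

z* = -1.0342.

Test eqn y'=λy, z=hλ:
  k1=λy_n ⇒ h·k1=z·y_n;  k2=λ(1+9/11z)y_n ⇒ h·k2=z(1+9/11z)y_n
  y_{n+1}/y_n = 1 − 2/11z + 13/11z(1+9/11z) = 1 + z + 117/121z²
  ⇒ R(z) = 1 + z + 117/121z².

Find x<0 with |R(x)|<1.
x=-1.35: |R|=1.4123
R=1: x+117/121x²=0 ⇒ x=−121/117=-1.0342; min R=1−1/(4·117/121)=0.7415>−1
Confirm numerically:
  x=-0.766: |R|=0.80136 <1
  x=-0.735: |R|=0.78737 <1
  x=-0.550: |R|=0.74250 <1
  x=-0.540: |R|=0.74196 <1
  x=-1.603: |R|=1.88166 >1
  x=-1.147: |R|=1.12512 >1
So |R|<1 on (-1.0342, 0).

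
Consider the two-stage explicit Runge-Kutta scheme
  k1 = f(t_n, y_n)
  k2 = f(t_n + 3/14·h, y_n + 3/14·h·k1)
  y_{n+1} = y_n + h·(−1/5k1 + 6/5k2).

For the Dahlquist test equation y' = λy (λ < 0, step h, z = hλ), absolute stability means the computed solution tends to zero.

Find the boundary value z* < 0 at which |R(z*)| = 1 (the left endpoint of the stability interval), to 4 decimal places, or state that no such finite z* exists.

left endpoint -3.8889.

On y'=λy, z=hλ:
  k1=λy_n ⇒ h·k1=z·y_n;  k2=λ(1+3/14z)y_n ⇒ h·k2=z(1+3/14z)y_n
  y_{n+1}/y_n = 1 − 1/5z + 6/5z(1+3/14z) = 1 + z + 9/35z²
  Hence R(z) = 1 + z + 9/35z².

Solve |R(x)|<1 on ℝ⁻.
x=-1.79: |R|=0.0339
R=1: x+9/35x²=0 ⇒ x=−35/9=-3.8889; min R=1−1/(4·9/35)=0.0278>−1
Confirm numerically:
  x=-2.373: |R|=0.07500 <1
  x=-1.717: |R|=0.04108 <1
  x=-1.592: |R|=0.05972 <1
  x=-4.485: |R|=1.68749 >1
  x=-4.443: |R|=1.63306 >1
Stable set (-3.8889, 0).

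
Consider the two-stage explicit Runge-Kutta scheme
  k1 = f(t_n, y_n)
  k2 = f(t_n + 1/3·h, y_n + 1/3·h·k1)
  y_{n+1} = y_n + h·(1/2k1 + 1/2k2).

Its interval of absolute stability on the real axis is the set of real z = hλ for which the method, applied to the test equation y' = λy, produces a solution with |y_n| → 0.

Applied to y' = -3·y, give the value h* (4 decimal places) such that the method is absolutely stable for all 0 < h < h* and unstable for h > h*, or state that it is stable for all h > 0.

(-6.0000,0); λ=-3 ⇒ h* = (6)/3 = 2.0000.

With y'=λy (z=hλ):
  k1=λy_n ⇒ h·k1=z·y_n;  k2=λ(1+1/3z)y_n ⇒ h·k2=z(1+1/3z)y_n
  y_{n+1}/y_n = 1 + 1/2z + 1/2z(1+1/3z) = 1 + z + 1/6z²
  ⇒ R(z) = 1 + z + 1/6z².

Boundary: |R(x)|=1, x<0.
x=-0.49: |R|=0.5500
R=1: x+1/6x²=0 ⇒ x=−6=-6.0000; min R=1−1/(4·1/6)=-0.5000>−1
Confirm numerically:
  x=-4.755: |R|=0.01334 <1
  x=-4.655: |R|=0.04350 <1
  x=-3.162: |R|=0.49563 <1
  x=-6.560: |R|=1.61227 >1
  x=-6.191: |R|=1.19708 >1
  x=-6.071: |R|=1.07184 >1
Stable set (-6.0000, 0).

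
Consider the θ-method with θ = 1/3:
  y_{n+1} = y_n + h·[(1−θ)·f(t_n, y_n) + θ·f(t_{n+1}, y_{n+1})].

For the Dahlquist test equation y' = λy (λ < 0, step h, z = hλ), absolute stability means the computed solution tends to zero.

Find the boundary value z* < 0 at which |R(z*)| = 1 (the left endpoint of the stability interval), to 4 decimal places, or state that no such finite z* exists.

z* = -6.0000.

Set f=λy, z=hλ:
  y_{n+1} = y_n + z·[2/3·y_n + 1/3·y_{n+1}] ⇒ (1 − 1/3z)y_{n+1} = (1 + 2/3z)y_n
  Hence R(z) = (1 + 2/3z)/(1 − 1/3z).

Boundary: |R(x)|=1, x<0.
x=-1.56: |R|=0.0263
R=−1: 1+2/3x = −1+1/3x ⇒ -1/3x=2 ⇒ x=2/(-1/3)=-6.0000
Confirm numerically:
  x=-5.032: |R|=0.87948 <1
  x=-4.753: |R|=0.83916 <1
  x=-3.762: |R|=0.66903 <1
  x=-3.442: |R|=0.60292 <1
  x=-6.136: |R|=1.01489 >1
  x=-6.026: |R|=1.00288 >1
Interval (-6.0000, 0).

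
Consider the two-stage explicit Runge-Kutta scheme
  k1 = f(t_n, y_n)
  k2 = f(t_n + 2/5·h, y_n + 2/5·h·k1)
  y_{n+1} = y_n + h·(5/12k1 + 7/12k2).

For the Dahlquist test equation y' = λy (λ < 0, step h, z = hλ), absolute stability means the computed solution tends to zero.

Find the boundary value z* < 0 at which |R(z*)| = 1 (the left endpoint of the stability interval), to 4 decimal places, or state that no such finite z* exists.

Set f=λy, z=hλ:
  k1=λy_n ⇒ h·k1=z·y_n;  k2=λ(1+2/5z)y_n ⇒ h·k2=z(1+2/5z)y_n
  y_{n+1}/y_n = 1 + 5/12z + 7/12z(1+2/5z) = 1 + z + 7/30z²
  ⇒ R(z) = 1 + z + 7/30z².

Need |R(x)|<1, x<0.
x=-0.96: |R|=0.2550
R=1: x+7/30x²=0 ⇒ x=−30/7=-4.2857; min R=1−1/(4·7/30)=-0.0714>−1
Confirm numerically:
  x=-3.864: |R|=0.61978 <1
  x=-3.407: |R|=0.30145 <1
  x=-2.748: |R|=0.01402 <1
  x=-2.252: |R|=0.06865 <1
  x=-4.546: |R|=1.27609 >1
  x=-4.401: |R|=1.11839 >1
Interval (-4.2857, 0).

left endpoint -4.2857.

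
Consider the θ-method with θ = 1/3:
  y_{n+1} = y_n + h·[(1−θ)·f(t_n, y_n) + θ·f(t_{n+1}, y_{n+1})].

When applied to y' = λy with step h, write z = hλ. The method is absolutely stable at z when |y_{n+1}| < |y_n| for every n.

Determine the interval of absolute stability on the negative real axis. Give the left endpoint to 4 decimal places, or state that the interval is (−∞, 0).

On y'=λy, z=hλ:
  y_{n+1} = y_n + z·[2/3·y_n + 1/3·y_{n+1}] ⇒ (1 − 1/3z)y_{n+1} = (1 + 2/3z)y_n
  Hence R(z) = (1 + 2/3z)/(1 − 1/3z).

Boundary: |R(x)|=1, x<0.
x=-1.22: |R|=0.1327
R=−1: 1+2/3x = −1+1/3x ⇒ -1/3x=2 ⇒ x=2/(-1/3)=-6.0000
Confirm numerically:
  x=-5.238: |R|=0.90750 <1
  x=-4.887: |R|=0.85888 <1
  x=-4.848: |R|=0.85321 <1
  x=-3.364: |R|=0.58580 <1
  x=-6.598: |R|=1.06230 >1
  x=-6.168: |R|=1.01832 >1
  x=-6.030: |R|=1.00332 >1
Interval (-6.0000, 0).

z∈(-6.0000,0).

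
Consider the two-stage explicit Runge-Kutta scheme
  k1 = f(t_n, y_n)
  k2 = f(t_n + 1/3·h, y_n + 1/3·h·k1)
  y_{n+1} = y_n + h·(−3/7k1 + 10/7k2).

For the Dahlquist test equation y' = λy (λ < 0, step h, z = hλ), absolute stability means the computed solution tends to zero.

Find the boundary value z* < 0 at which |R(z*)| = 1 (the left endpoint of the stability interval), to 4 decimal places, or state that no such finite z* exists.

Set f=λy, z=hλ:
  k1=λy_n ⇒ h·k1=z·y_n;  k2=λ(1+1/3z)y_n ⇒ h·k2=z(1+1/3z)y_n
  y_{n+1}/y_n = 1 − 3/7z + 10/7z(1+1/3z) = 1 + z + 10/21z²
  R(z) = 1 + z + 10/21z².

Solve |R(x)|<1 on ℝ⁻.
x=-0.81: |R|=0.5024
R=1: x+10/21x²=0 ⇒ x=−21/10=-2.1000; min R=1−1/(4·10/21)=0.4750>−1
Confirm numerically:
  x=-1.969: |R|=0.87717 <1
  x=-1.958: |R|=0.86760 <1
  x=-1.835: |R|=0.76844 <1
  x=-0.932: |R|=0.48163 <1
  x=-2.565: |R|=1.56796 >1
  x=-2.171: |R|=1.07340 >1
Stable set (-2.1000, 0).

left endpoint -2.1000.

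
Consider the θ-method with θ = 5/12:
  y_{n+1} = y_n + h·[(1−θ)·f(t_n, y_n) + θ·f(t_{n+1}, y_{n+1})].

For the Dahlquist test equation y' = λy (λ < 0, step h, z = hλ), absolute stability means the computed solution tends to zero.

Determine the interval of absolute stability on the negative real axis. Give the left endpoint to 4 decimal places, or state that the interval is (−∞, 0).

z∈(-12.0000,0).

With y'=λy (z=hλ):
  y_{n+1} = y_n + z·[7/12·y_n + 5/12·y_{n+1}] ⇒ (1 − 5/12z)y_{n+1} = (1 + 7/12z)y_n
  R(z) = (1 + 7/12z)/(1 − 5/12z).

Find x<0 with |R(x)|<1.
x=-1.02: |R|=0.2842
R=−1: 1+7/12x = −1+5/12x ⇒ -1/6x=2 ⇒ x=2/(-1/6)=-12.0000
Confirm numerically:
  x=-10.252: |R|=0.94474 <1
  x=-7.369: |R|=0.81038 <1
  x=-5.892: |R|=0.70535 <1
  x=-12.541: |R|=1.01448 >1
  x=-12.368: |R|=1.00997 >1
  x=-12.075: |R|=1.00207 >1
Interval (-12.0000, 0).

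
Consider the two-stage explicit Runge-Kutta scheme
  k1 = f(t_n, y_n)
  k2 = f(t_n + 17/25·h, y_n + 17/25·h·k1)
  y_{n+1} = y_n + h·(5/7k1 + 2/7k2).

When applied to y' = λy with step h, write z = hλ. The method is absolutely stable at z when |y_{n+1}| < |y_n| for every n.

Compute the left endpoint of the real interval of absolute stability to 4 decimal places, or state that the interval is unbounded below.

Test eqn y'=λy, z=hλ:
  k1=λy_n ⇒ h·k1=z·y_n;  k2=λ(1+17/25z)y_n ⇒ h·k2=z(1+17/25z)y_n
  y_{n+1}/y_n = 1 + 5/7z + 2/7z(1+17/25z) = 1 + z + 34/175z²
  so R(z) = 1 + z + 34/175z².

Find x<0 with |R(x)|<1.
x=-0.58: |R|=0.4854
R=1: x+34/175x²=0 ⇒ x=−175/34=-5.1471; min R=1−1/(4·34/175)=-0.2868>−1
Confirm numerically:
  x=-4.586: |R|=0.50010 <1
  x=-2.298: |R|=0.27202 <1
  x=-2.249: |R|=0.26630 <1
  x=-5.545: |R|=1.42871 >1
  x=-5.465: |R|=1.33758 >1
  x=-5.177: |R|=1.03012 >1
So |R|<1 on (-5.1471, 0).

left endpoint -5.1471.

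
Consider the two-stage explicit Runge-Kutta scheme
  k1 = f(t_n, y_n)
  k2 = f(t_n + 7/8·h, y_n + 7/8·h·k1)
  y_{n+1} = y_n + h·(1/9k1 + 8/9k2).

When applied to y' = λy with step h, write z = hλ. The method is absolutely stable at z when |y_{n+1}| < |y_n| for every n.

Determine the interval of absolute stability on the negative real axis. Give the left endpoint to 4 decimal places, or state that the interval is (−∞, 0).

On y'=λy, z=hλ:
  k1=λy_n ⇒ h·k1=z·y_n;  k2=λ(1+7/8z)y_n ⇒ h·k2=z(1+7/8z)y_n
  y_{n+1}/y_n = 1 + 1/9z + 8/9z(1+7/8z) = 1 + z + 7/9z²
  ⇒ R(z) = 1 + z + 7/9z².

Find x<0 with |R(x)|<1.
x=-1.44: |R|=1.1728
R=1: x+7/9x²=0 ⇒ x=−9/7=-1.2857; min R=1−1/(4·7/9)=0.6786>−1
Confirm numerically:
  x=-0.982: |R|=0.76803 <1
  x=-0.734: |R|=0.68503 <1
  x=-0.709: |R|=0.68197 <1
  x=-1.740: |R|=1.61480 >1
  x=-1.414: |R|=1.14109 >1
Stable set (-1.2857, 0).

z∈(-1.2857,0).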